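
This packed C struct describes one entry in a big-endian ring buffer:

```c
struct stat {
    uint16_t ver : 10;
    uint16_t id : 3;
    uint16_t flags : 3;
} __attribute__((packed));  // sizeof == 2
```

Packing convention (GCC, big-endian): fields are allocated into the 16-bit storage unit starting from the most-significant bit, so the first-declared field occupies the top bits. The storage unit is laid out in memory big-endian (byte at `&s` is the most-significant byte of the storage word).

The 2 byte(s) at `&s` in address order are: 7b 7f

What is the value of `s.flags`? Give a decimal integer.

7

[0]=0x7b [1]=0x7f (big-endian) → word 0x7b7f
ver:10 @ bit 6 → (0x7b7f>>6)&0x3ff = 0x1ed
id:3 @ bit 3 → (0x7b7f>>3)&0x7 = 0x7
flags:3 @ bit 0 → (0x7b7f>>0)&0x7 = 0x7  ←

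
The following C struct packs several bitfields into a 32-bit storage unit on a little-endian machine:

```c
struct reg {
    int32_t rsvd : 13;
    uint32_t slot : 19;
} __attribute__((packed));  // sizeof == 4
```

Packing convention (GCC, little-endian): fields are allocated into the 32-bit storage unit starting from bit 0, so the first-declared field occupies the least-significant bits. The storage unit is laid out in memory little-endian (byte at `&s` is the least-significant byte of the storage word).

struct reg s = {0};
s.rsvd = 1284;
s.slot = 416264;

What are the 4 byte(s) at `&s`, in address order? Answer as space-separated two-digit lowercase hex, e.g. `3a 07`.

04 05 41 cb

rsvd:13 = 1284 → 0x504 << 0 → word 0x00000504
slot:19 = 416264 → 0x65a08 << 13 → word 0xcb410504
word = 0xcb410504 → little-endian bytes:
  [0]=0x04  [1]=0x05  [2]=0x41  [3]=0xcb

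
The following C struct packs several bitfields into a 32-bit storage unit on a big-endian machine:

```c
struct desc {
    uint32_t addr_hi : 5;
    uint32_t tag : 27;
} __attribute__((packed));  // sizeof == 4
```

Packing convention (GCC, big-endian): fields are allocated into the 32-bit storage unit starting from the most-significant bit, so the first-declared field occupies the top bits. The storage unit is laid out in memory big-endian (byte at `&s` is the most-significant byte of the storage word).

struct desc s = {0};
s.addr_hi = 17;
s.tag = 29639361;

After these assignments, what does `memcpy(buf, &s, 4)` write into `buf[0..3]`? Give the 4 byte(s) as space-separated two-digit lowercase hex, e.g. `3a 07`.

addr_hi (5b) val=17 bits=0x11 at bit 27: 0x88000000
tag (27b) val=29639361 bits=0x1c442c1 at bit 0: 0x89c442c1
word = 0x89c442c1 → big-endian bytes:
  [0]=0x89  [1]=0xc4  [2]=0x42  [3]=0xc1

89 c4 42 c1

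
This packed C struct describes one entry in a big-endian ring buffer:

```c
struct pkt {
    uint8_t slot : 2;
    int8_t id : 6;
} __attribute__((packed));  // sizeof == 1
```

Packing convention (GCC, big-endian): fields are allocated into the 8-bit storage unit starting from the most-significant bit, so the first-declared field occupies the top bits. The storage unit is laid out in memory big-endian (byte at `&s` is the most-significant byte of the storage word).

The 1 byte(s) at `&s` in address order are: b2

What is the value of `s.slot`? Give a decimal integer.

2

[0]=0xb2 (big-endian) → word 0xb2
slot [6+:2] = (word>>6) & 0x3 = 2  ←
id [0+:6] = (word>>0) & 0x3f = 50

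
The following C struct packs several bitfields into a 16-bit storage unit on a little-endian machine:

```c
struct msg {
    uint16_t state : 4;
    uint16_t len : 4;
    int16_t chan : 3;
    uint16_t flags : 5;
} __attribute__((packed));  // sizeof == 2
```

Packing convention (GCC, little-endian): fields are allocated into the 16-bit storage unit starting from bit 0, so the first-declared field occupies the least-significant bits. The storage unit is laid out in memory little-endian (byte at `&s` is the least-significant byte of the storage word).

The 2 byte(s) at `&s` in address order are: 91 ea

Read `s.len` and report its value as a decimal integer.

9

[0]=0x91 [1]=0xea (little-endian) → word 0xea91
state:4 @ bit 0 → (0xea91>>0)&0xf = 0x1
len:4 @ bit 4 → (0xea91>>4)&0xf = 0x9  ←
chan:3 @ bit 8 → (0xea91>>8)&0x7 = 0x2
flags:5 @ bit 11 → (0xea91>>11)&0x1f = 0x1d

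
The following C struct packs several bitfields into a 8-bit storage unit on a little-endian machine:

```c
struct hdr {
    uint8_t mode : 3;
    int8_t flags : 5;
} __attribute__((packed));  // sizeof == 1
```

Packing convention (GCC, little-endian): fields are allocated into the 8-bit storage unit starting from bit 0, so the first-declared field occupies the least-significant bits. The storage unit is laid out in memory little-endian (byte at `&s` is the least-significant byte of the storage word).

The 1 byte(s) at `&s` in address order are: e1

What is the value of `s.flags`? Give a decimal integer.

-4

[0]=0xe1 (little-endian) → word 0xe1
mode:3 @ bit 0 → (0xe1>>0)&0x7 = 0x1
flags:5 @ bit 3 → (0xe1>>3)&0x1f = 0x1c  ←
flags signed 5b, MSB=1: 28 - 32 = -4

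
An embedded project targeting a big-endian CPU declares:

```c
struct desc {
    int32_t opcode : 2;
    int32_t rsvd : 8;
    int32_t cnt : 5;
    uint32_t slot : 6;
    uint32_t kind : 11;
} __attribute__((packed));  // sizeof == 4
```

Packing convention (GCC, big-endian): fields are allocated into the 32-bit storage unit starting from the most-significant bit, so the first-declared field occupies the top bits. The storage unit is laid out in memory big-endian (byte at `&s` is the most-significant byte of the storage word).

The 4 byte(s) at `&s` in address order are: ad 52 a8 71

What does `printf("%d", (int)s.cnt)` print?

[0]=0xad [1]=0x52 [2]=0xa8 [3]=0x71 (big-endian) → word 0xad52a871
opcode [30+:2] = (word>>30) & 0x3 = 2
rsvd [22+:8] = (word>>22) & 0xff = 181
cnt [17+:5] = (word>>17) & 0x1f = 9  ←
slot [11+:6] = (word>>11) & 0x3f = 21
kind [0+:11] = (word>>0) & 0x7ff = 113
cnt signed 5b, MSB=0: value = 9

9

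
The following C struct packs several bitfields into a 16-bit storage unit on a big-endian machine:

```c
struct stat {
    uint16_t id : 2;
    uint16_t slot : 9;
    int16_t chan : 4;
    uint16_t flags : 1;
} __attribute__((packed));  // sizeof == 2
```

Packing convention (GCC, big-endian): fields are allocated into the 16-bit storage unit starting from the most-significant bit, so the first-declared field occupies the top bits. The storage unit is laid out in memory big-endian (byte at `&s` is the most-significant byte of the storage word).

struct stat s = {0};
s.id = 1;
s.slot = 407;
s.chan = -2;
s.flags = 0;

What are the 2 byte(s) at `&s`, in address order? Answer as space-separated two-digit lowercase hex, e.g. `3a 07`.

id:2 = 1 → 0x1 << 14 → word 0x4000
slot:9 = 407 → 0x197 << 5 → word 0x72e0
chan:4 = -2 → 0xe << 1 → word 0x72fc
flags:1 = 0 → 0x0 << 0 → word 0x72fc
word = 0x72fc → big-endian bytes:
  [0]=0x72  [1]=0xfc

72 fc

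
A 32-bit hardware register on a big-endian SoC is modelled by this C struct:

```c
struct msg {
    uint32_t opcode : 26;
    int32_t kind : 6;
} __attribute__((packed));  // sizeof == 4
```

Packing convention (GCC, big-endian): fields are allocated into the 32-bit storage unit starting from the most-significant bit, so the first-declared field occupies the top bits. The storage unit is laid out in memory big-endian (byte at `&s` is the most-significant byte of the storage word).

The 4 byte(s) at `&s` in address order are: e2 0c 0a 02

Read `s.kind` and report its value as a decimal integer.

2

[0]=0xe2 [1]=0x0c [2]=0x0a [3]=0x02 (big-endian) → word 0xe20c0a02
opcode:26 @ bit 6 → (0xe20c0a02>>6)&0x3ffffff = 0x3883028
kind:6 @ bit 0 → (0xe20c0a02>>0)&0x3f = 0x2  ←
kind signed 6b, MSB=0: value = 2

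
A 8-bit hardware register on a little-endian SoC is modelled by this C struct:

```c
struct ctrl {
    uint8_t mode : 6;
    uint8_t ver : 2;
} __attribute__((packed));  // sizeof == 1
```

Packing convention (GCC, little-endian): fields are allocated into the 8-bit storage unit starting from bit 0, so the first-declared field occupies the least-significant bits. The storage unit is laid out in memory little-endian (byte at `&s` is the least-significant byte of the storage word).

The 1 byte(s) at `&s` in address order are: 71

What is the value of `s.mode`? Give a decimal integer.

49

[0]=0x71 (little-endian) → word 0x71
mode [0+:6] = (word>>0) & 0x3f = 49  ←
ver [6+:2] = (word>>6) & 0x3 = 1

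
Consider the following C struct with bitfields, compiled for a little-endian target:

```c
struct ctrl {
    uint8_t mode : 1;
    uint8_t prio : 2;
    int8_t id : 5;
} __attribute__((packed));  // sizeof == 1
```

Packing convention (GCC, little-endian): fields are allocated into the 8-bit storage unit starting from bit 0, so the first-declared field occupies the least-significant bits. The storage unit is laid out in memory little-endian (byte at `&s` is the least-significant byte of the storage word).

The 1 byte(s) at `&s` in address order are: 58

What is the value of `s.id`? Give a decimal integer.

[0]=0x58 (little-endian) → word 0x58
mode:1 @ bit 0 → (0x58>>0)&0x1 = 0x0
prio:2 @ bit 1 → (0x58>>1)&0x3 = 0x0
id:5 @ bit 3 → (0x58>>3)&0x1f = 0xb  ←
id signed 5b, MSB=0: value = 11

11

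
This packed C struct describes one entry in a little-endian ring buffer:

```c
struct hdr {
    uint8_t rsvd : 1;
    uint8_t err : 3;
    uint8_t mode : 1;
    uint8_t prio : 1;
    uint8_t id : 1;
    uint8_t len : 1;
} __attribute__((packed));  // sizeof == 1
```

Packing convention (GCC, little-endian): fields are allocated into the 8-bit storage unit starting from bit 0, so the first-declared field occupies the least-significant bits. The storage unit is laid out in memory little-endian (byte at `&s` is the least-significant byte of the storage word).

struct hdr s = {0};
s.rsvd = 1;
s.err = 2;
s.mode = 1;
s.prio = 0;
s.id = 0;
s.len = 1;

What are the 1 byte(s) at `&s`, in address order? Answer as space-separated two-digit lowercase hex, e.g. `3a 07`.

95

[0+:1] rsvd=1 & 0x1 = 0x1; word=0x01
[1+:3] err=2 & 0x7 = 0x2; word=0x05
[4+:1] mode=1 & 0x1 = 0x1; word=0x15
[5+:1] prio=0 & 0x1 = 0x0; word=0x15
[6+:1] id=0 & 0x1 = 0x0; word=0x15
[7+:1] len=1 & 0x1 = 0x1; word=0x95
word = 0x95 → little-endian bytes:
  [0]=0x95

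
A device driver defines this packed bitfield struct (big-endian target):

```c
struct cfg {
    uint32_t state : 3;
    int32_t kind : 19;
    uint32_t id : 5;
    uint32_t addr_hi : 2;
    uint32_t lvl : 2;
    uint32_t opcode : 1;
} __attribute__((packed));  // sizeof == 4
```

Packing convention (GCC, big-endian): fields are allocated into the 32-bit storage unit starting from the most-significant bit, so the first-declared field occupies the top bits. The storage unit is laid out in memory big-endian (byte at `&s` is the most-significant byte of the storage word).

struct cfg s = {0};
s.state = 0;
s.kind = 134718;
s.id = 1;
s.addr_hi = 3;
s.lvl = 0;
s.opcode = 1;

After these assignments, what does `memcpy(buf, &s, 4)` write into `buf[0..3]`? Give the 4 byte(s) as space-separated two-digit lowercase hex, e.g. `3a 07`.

08 38 f8 39

state:3 = 0 → 0x0 << 29 → word 0x00000000
kind:19 = 134718 → 0x20e3e << 10 → word 0x0838f800
id:5 = 1 → 0x1 << 5 → word 0x0838f820
addr_hi:2 = 3 → 0x3 << 3 → word 0x0838f838
lvl:2 = 0 → 0x0 << 1 → word 0x0838f838
opcode:1 = 1 → 0x1 << 0 → word 0x0838f839
word = 0x0838f839 → big-endian bytes:
  [0]=0x08  [1]=0x38  [2]=0xf8  [3]=0x39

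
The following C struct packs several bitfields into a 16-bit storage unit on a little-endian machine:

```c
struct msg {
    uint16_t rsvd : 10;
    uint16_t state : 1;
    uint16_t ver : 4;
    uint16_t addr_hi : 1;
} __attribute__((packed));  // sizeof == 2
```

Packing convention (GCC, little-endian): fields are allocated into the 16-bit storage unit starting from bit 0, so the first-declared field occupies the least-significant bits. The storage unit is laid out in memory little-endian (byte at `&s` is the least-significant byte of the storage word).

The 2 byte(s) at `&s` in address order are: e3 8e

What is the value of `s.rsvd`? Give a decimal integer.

739

[0]=0xe3 [1]=0x8e (little-endian) → word 0x8ee3
rsvd:10 @ bit 0 → (0x8ee3>>0)&0x3ff = 0x2e3  ←
state:1 @ bit 10 → (0x8ee3>>10)&0x1 = 0x1
ver:4 @ bit 11 → (0x8ee3>>11)&0xf = 0x1
addr_hi:1 @ bit 15 → (0x8ee3>>15)&0x1 = 0x1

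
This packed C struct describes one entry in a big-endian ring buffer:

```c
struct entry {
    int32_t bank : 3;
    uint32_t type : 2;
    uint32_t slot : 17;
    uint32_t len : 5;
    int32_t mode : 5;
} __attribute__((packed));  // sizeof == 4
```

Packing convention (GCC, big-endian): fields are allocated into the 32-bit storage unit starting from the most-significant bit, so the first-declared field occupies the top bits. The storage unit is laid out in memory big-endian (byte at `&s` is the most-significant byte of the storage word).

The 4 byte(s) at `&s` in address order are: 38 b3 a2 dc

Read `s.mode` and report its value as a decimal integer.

[0]=0x38 [1]=0xb3 [2]=0xa2 [3]=0xdc (big-endian) → word 0x38b3a2dc
bank:3 @ bit 29 → (0x38b3a2dc>>29)&0x7 = 0x1
type:2 @ bit 27 → (0x38b3a2dc>>27)&0x3 = 0x3
slot:17 @ bit 10 → (0x38b3a2dc>>10)&0x1ffff = 0x2ce8
len:5 @ bit 5 → (0x38b3a2dc>>5)&0x1f = 0x16
mode:5 @ bit 0 → (0x38b3a2dc>>0)&0x1f = 0x1c  ←
mode signed 5b, MSB=1: 28 - 32 = -4

-4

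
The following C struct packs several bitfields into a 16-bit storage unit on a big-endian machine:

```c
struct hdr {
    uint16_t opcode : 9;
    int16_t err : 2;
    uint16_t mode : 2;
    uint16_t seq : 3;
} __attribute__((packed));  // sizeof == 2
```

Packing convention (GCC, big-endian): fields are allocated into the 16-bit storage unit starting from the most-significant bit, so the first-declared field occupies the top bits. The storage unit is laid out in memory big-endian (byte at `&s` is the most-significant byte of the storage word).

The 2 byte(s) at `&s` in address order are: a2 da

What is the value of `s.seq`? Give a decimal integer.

2

[0]=0xa2 [1]=0xda (big-endian) → word 0xa2da
opcode [7+:9] = (word>>7) & 0x1ff = 325
err [5+:2] = (word>>5) & 0x3 = 2
mode [3+:2] = (word>>3) & 0x3 = 3
seq [0+:3] = (word>>0) & 0x7 = 2  ←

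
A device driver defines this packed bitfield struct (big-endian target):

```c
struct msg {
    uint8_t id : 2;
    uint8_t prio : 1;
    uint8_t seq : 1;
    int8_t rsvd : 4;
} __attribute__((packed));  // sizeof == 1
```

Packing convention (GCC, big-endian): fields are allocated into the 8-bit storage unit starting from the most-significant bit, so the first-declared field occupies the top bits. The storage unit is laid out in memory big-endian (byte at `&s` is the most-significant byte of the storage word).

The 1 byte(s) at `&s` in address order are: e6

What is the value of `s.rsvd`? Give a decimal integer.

6

[0]=0xe6 (big-endian) → word 0xe6
id:2 @ bit 6 → (0xe6>>6)&0x3 = 0x3
prio:1 @ bit 5 → (0xe6>>5)&0x1 = 0x1
seq:1 @ bit 4 → (0xe6>>4)&0x1 = 0x0
rsvd:4 @ bit 0 → (0xe6>>0)&0xf = 0x6  ←
rsvd signed 4b, MSB=0: value = 6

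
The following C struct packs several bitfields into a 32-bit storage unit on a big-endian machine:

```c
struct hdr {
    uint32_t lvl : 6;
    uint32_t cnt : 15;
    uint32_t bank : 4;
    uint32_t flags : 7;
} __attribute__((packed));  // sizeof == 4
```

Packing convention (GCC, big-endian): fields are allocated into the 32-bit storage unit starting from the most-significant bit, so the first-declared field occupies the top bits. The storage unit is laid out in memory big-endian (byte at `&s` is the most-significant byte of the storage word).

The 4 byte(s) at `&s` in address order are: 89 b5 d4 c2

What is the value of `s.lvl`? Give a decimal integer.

[0]=0x89 [1]=0xb5 [2]=0xd4 [3]=0xc2 (big-endian) → word 0x89b5d4c2
lvl:6 @ bit 26 → (0x89b5d4c2>>26)&0x3f = 0x22  ←
cnt:15 @ bit 11 → (0x89b5d4c2>>11)&0x7fff = 0x36ba
bank:4 @ bit 7 → (0x89b5d4c2>>7)&0xf = 0x9
flags:7 @ bit 0 → (0x89b5d4c2>>0)&0x7f = 0x42

34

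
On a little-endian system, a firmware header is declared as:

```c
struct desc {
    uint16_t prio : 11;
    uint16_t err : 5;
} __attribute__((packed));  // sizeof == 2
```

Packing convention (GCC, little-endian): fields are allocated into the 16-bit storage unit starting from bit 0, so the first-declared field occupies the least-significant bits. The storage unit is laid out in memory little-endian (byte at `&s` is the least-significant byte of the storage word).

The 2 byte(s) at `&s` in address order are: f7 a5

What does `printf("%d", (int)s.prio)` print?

[0]=0xf7 [1]=0xa5 (little-endian) → word 0xa5f7
prio:11 @ bit 0 → (0xa5f7>>0)&0x7ff = 0x5f7  ←
err:5 @ bit 11 → (0xa5f7>>11)&0x1f = 0x14

1527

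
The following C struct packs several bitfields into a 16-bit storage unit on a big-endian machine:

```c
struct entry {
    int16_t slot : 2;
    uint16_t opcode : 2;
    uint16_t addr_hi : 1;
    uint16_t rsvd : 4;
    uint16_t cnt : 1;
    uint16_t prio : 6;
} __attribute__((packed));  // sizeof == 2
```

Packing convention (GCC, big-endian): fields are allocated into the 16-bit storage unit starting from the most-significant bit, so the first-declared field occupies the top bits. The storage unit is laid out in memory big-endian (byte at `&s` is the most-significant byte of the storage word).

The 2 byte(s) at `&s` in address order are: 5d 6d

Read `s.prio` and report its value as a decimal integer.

45

[0]=0x5d [1]=0x6d (big-endian) → word 0x5d6d
slot:2 @ bit 14 → (0x5d6d>>14)&0x3 = 0x1
opcode:2 @ bit 12 → (0x5d6d>>12)&0x3 = 0x1
addr_hi:1 @ bit 11 → (0x5d6d>>11)&0x1 = 0x1
rsvd:4 @ bit 7 → (0x5d6d>>7)&0xf = 0xa
cnt:1 @ bit 6 → (0x5d6d>>6)&0x1 = 0x1
prio:6 @ bit 0 → (0x5d6d>>0)&0x3f = 0x2d  ←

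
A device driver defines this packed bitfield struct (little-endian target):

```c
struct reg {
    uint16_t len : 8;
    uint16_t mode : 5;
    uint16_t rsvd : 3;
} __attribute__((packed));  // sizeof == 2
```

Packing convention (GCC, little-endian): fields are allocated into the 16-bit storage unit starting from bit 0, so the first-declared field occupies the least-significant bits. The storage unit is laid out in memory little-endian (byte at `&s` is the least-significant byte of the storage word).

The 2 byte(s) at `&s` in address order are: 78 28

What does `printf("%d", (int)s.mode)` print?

[0]=0x78 [1]=0x28 (little-endian) → word 0x2878
len:8 @ bit 0 → (0x2878>>0)&0xff = 0x78
mode:5 @ bit 8 → (0x2878>>8)&0x1f = 0x8  ←
rsvd:3 @ bit 13 → (0x2878>>13)&0x7 = 0x1

8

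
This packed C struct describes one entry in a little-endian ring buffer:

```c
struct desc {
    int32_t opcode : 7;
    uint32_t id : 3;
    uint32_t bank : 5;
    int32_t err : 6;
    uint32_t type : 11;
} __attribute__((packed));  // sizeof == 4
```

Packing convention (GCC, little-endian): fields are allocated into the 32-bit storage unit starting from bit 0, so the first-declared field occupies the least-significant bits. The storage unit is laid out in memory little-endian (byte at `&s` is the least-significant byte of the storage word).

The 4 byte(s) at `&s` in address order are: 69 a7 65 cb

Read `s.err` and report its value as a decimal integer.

[0]=0x69 [1]=0xa7 [2]=0x65 [3]=0xcb (little-endian) → word 0xcb65a769
opcode:7 @ bit 0 → (0xcb65a769>>0)&0x7f = 0x69
id:3 @ bit 7 → (0xcb65a769>>7)&0x7 = 0x6
bank:5 @ bit 10 → (0xcb65a769>>10)&0x1f = 0x9
err:6 @ bit 15 → (0xcb65a769>>15)&0x3f = 0xb  ←
type:11 @ bit 21 → (0xcb65a769>>21)&0x7ff = 0x65b
err signed 6b, MSB=0: value = 11

11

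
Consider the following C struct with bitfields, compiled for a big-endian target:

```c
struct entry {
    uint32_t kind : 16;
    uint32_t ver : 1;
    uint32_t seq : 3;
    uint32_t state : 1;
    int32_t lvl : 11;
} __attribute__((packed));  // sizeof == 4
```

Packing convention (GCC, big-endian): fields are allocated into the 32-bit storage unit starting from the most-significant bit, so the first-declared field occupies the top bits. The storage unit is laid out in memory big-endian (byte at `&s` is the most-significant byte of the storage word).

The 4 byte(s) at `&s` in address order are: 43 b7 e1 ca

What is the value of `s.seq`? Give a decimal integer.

[0]=0x43 [1]=0xb7 [2]=0xe1 [3]=0xca (big-endian) → word 0x43b7e1ca
kind:16 @ bit 16 → (0x43b7e1ca>>16)&0xffff = 0x43b7
ver:1 @ bit 15 → (0x43b7e1ca>>15)&0x1 = 0x1
seq:3 @ bit 12 → (0x43b7e1ca>>12)&0x7 = 0x6  ←
state:1 @ bit 11 → (0x43b7e1ca>>11)&0x1 = 0x0
lvl:11 @ bit 0 → (0x43b7e1ca>>0)&0x7ff = 0x1ca

6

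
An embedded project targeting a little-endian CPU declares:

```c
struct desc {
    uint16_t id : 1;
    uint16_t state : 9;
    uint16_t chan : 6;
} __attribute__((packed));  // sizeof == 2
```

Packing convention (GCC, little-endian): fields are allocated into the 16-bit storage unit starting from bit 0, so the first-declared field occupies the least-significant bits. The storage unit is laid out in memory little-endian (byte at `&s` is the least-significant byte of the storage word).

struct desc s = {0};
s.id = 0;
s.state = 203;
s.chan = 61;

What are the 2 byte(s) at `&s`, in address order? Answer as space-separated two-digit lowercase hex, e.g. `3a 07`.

id (1b) val=0 bits=0x0 at bit 0: 0x0000
state (9b) val=203 bits=0xcb at bit 1: 0x0196
chan (6b) val=61 bits=0x3d at bit 10: 0xf596
word = 0xf596 → little-endian bytes:
  [0]=0x96  [1]=0xf5

96 f5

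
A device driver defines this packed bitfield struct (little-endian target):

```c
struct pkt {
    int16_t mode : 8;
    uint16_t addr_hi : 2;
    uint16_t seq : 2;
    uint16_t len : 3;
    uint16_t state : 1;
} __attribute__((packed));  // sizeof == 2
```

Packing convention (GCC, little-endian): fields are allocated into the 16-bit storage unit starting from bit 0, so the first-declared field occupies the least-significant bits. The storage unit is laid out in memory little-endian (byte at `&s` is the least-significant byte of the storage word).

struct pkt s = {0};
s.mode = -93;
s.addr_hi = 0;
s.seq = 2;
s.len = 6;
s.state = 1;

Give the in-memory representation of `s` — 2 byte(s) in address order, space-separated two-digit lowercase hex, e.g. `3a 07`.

mode (8b) val=-93 bits=0xa3 at bit 0: 0x00a3
addr_hi (2b) val=0 bits=0x0 at bit 8: 0x00a3
seq (2b) val=2 bits=0x2 at bit 10: 0x08a3
len (3b) val=6 bits=0x6 at bit 12: 0x68a3
state (1b) val=1 bits=0x1 at bit 15: 0xe8a3
word = 0xe8a3 → little-endian bytes:
  [0]=0xa3  [1]=0xe8

a3 e8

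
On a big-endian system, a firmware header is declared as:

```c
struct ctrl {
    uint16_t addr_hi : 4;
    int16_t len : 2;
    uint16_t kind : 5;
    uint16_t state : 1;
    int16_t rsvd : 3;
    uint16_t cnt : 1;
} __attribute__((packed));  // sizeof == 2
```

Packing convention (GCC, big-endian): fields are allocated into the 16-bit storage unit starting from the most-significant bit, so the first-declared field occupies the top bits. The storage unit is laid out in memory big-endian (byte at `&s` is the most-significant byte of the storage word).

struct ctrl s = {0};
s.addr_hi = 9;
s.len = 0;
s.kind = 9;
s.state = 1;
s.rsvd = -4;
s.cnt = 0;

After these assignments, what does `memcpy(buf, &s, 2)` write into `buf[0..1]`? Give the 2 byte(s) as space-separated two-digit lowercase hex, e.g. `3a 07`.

91 38

addr_hi (4b) val=9 bits=0x9 at bit 12: 0x9000
len (2b) val=0 bits=0x0 at bit 10: 0x9000
kind (5b) val=9 bits=0x9 at bit 5: 0x9120
state (1b) val=1 bits=0x1 at bit 4: 0x9130
rsvd (3b) val=-4 bits=0x4 at bit 1: 0x9138
cnt (1b) val=0 bits=0x0 at bit 0: 0x9138
word = 0x9138 → big-endian bytes:
  [0]=0x91  [1]=0x38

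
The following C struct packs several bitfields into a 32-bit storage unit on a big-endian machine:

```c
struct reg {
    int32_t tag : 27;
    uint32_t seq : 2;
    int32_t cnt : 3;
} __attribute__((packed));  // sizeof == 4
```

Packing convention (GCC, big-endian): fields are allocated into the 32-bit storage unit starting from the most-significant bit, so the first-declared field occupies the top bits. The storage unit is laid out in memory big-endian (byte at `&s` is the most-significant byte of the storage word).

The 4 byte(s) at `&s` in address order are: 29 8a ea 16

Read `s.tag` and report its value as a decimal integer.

21780304

[0]=0x29 [1]=0x8a [2]=0xea [3]=0x16 (big-endian) → word 0x298aea16
tag [5+:27] = (word>>5) & 0x7ffffff = 21780304  ←
seq [3+:2] = (word>>3) & 0x3 = 2
cnt [0+:3] = (word>>0) & 0x7 = 6
tag signed 27b, MSB=0: value = 21780304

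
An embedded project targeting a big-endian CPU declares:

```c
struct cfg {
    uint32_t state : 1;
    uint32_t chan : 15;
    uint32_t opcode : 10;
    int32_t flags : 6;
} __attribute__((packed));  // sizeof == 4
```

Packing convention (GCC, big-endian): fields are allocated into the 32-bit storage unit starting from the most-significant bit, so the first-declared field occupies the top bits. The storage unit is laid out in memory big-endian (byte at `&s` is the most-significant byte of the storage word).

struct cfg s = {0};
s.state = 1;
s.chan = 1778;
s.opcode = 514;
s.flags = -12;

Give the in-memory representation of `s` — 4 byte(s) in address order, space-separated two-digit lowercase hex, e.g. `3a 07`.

state:1 = 1 → 0x1 << 31 → word 0x80000000
chan:15 = 1778 → 0x6f2 << 16 → word 0x86f20000
opcode:10 = 514 → 0x202 << 6 → word 0x86f28080
flags:6 = -12 → 0x34 << 0 → word 0x86f280b4
word = 0x86f280b4 → big-endian bytes:
  [0]=0x86  [1]=0xf2  [2]=0x80  [3]=0xb4

86 f2 80 b4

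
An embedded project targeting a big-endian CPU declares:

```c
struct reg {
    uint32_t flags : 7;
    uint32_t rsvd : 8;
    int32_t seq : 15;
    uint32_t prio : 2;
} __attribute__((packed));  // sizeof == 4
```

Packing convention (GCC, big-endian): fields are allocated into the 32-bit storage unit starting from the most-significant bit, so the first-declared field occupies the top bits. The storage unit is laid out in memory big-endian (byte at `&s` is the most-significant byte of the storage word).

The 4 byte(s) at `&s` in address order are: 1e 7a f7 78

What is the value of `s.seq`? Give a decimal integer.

[0]=0x1e [1]=0x7a [2]=0xf7 [3]=0x78 (big-endian) → word 0x1e7af778
flags [25+:7] = (word>>25) & 0x7f = 15
rsvd [17+:8] = (word>>17) & 0xff = 61
seq [2+:15] = (word>>2) & 0x7fff = 15838  ←
prio [0+:2] = (word>>0) & 0x3 = 0
seq signed 15b, MSB=0: value = 15838

15838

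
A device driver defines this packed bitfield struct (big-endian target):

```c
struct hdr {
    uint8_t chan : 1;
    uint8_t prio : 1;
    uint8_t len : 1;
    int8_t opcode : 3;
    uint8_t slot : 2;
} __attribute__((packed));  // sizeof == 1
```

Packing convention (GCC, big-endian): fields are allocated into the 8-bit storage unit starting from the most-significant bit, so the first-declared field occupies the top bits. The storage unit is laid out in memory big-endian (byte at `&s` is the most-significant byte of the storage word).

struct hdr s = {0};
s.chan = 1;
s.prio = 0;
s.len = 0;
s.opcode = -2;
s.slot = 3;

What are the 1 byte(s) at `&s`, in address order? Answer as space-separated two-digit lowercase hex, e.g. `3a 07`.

chan (1b) val=1 bits=0x1 at bit 7: 0x80
prio (1b) val=0 bits=0x0 at bit 6: 0x80
len (1b) val=0 bits=0x0 at bit 5: 0x80
opcode (3b) val=-2 bits=0x6 at bit 2: 0x98
slot (2b) val=3 bits=0x3 at bit 0: 0x9b
word = 0x9b → big-endian bytes:
  [0]=0x9b

9b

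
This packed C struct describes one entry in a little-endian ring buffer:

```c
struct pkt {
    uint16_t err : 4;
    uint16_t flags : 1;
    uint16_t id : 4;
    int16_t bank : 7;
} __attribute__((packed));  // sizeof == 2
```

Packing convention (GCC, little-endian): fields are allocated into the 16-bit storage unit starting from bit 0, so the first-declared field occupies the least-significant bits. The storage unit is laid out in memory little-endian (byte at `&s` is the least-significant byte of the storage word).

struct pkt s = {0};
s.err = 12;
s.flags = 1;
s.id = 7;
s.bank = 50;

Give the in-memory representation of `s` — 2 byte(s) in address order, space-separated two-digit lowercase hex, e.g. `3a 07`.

err (4b) val=12 bits=0xc at bit 0: 0x000c
flags (1b) val=1 bits=0x1 at bit 4: 0x001c
id (4b) val=7 bits=0x7 at bit 5: 0x00fc
bank (7b) val=50 bits=0x32 at bit 9: 0x64fc
word = 0x64fc → little-endian bytes:
  [0]=0xfc  [1]=0x64

fc 64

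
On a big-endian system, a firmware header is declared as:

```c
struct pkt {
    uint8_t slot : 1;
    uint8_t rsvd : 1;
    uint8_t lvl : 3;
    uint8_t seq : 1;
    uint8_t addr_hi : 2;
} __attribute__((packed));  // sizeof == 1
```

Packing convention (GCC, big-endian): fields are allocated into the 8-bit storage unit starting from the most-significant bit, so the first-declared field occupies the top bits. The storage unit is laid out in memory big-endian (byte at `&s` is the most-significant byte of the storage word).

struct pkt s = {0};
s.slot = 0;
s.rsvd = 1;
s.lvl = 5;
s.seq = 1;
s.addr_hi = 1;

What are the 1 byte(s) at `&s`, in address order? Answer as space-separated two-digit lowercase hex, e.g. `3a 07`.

[7+:1] slot=0 & 0x1 = 0x0; word=0x00
[6+:1] rsvd=1 & 0x1 = 0x1; word=0x40
[3+:3] lvl=5 & 0x7 = 0x5; word=0x68
[2+:1] seq=1 & 0x1 = 0x1; word=0x6c
[0+:2] addr_hi=1 & 0x3 = 0x1; word=0x6d
word = 0x6d → big-endian bytes:
  [0]=0x6d

6d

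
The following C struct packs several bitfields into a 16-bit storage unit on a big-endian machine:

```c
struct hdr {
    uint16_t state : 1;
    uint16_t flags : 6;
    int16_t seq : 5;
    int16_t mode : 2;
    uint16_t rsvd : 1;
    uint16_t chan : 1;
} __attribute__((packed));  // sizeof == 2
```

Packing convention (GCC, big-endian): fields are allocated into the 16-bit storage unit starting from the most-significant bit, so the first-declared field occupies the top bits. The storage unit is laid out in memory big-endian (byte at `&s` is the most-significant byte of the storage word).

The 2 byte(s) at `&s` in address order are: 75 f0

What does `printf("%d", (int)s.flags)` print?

[0]=0x75 [1]=0xf0 (big-endian) → word 0x75f0
state [15+:1] = (word>>15) & 0x1 = 0
flags [9+:6] = (word>>9) & 0x3f = 58  ←
seq [4+:5] = (word>>4) & 0x1f = 31
mode [2+:2] = (word>>2) & 0x3 = 0
rsvd [1+:1] = (word>>1) & 0x1 = 0
chan [0+:1] = (word>>0) & 0x1 = 0

58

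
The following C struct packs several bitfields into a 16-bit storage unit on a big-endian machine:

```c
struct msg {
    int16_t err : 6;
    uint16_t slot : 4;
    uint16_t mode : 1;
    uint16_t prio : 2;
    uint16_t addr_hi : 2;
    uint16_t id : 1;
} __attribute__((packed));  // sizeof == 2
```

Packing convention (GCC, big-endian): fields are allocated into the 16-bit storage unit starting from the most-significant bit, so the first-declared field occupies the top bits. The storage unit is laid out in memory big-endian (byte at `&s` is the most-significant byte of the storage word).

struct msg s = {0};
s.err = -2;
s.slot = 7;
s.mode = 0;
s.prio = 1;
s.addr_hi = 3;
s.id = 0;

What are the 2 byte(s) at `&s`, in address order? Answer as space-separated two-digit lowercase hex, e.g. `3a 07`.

[10+:6] err=-2 & 0x3f = 0x3e; word=0xf800
[6+:4] slot=7 & 0xf = 0x7; word=0xf9c0
[5+:1] mode=0 & 0x1 = 0x0; word=0xf9c0
[3+:2] prio=1 & 0x3 = 0x1; word=0xf9c8
[1+:2] addr_hi=3 & 0x3 = 0x3; word=0xf9ce
[0+:1] id=0 & 0x1 = 0x0; word=0xf9ce
word = 0xf9ce → big-endian bytes:
  [0]=0xf9  [1]=0xce

f9 ce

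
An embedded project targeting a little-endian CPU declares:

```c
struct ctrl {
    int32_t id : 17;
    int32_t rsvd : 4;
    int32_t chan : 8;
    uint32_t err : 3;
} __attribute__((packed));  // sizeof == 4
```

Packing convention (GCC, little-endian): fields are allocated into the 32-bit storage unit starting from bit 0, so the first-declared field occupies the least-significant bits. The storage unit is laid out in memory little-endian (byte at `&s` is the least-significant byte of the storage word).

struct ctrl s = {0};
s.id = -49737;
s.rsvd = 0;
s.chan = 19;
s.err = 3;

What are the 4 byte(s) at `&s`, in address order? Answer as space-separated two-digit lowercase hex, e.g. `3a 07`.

b7 3d 61 62

id:17 = -49737 → 0x13db7 << 0 → word 0x00013db7
rsvd:4 = 0 → 0x0 << 17 → word 0x00013db7
chan:8 = 19 → 0x13 << 21 → word 0x02613db7
err:3 = 3 → 0x3 << 29 → word 0x62613db7
word = 0x62613db7 → little-endian bytes:
  [0]=0xb7  [1]=0x3d  [2]=0x61  [3]=0x62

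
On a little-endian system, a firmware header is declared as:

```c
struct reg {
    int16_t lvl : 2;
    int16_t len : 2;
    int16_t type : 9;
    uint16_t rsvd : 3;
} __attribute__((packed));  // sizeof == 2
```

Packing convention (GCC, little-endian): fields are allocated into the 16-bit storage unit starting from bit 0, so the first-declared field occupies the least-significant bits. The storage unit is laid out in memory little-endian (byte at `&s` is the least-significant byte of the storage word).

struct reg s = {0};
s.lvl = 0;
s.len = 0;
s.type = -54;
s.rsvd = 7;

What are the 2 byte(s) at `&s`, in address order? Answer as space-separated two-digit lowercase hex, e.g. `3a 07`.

a0 fc

lvl (2b) val=0 bits=0x0 at bit 0: 0x0000
len (2b) val=0 bits=0x0 at bit 2: 0x0000
type (9b) val=-54 bits=0x1ca at bit 4: 0x1ca0
rsvd (3b) val=7 bits=0x7 at bit 13: 0xfca0
word = 0xfca0 → little-endian bytes:
  [0]=0xa0  [1]=0xfc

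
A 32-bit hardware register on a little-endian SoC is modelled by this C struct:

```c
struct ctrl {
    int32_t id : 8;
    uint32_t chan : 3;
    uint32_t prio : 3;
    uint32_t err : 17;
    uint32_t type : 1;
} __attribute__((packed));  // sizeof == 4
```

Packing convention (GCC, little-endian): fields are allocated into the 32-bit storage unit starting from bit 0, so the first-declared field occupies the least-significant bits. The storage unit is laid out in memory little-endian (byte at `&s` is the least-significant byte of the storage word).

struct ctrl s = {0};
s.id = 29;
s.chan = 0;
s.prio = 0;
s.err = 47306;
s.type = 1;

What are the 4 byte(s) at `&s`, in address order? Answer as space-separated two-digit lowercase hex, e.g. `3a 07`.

id (8b) val=29 bits=0x1d at bit 0: 0x0000001d
chan (3b) val=0 bits=0x0 at bit 8: 0x0000001d
prio (3b) val=0 bits=0x0 at bit 11: 0x0000001d
err (17b) val=47306 bits=0xb8ca at bit 14: 0x2e32801d
type (1b) val=1 bits=0x1 at bit 31: 0xae32801d
word = 0xae32801d → little-endian bytes:
  [0]=0x1d  [1]=0x80  [2]=0x32  [3]=0xae

1d 80 32 ae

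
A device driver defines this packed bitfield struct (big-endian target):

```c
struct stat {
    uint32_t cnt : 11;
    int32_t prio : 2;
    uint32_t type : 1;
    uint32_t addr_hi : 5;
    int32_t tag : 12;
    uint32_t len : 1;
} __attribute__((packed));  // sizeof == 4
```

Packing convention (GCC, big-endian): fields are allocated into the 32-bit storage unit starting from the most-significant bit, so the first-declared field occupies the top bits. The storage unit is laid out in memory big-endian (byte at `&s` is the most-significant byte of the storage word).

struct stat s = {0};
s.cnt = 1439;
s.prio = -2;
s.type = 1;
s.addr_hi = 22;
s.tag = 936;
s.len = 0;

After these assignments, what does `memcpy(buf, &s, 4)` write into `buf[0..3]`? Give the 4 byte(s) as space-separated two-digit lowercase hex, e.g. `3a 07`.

cnt (11b) val=1439 bits=0x59f at bit 21: 0xb3e00000
prio (2b) val=-2 bits=0x2 at bit 19: 0xb3f00000
type (1b) val=1 bits=0x1 at bit 18: 0xb3f40000
addr_hi (5b) val=22 bits=0x16 at bit 13: 0xb3f6c000
tag (12b) val=936 bits=0x3a8 at bit 1: 0xb3f6c750
len (1b) val=0 bits=0x0 at bit 0: 0xb3f6c750
word = 0xb3f6c750 → big-endian bytes:
  [0]=0xb3  [1]=0xf6  [2]=0xc7  [3]=0x50

b3 f6 c7 50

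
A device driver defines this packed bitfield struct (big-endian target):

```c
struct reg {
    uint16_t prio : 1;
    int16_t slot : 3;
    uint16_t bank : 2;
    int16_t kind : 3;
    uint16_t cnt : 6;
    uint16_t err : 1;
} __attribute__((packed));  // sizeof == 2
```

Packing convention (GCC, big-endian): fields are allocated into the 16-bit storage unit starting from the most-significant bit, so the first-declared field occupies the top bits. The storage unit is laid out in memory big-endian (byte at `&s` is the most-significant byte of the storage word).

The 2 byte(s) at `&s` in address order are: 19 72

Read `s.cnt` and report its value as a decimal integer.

[0]=0x19 [1]=0x72 (big-endian) → word 0x1972
prio [15+:1] = (word>>15) & 0x1 = 0
slot [12+:3] = (word>>12) & 0x7 = 1
bank [10+:2] = (word>>10) & 0x3 = 2
kind [7+:3] = (word>>7) & 0x7 = 2
cnt [1+:6] = (word>>1) & 0x3f = 57  ←
err [0+:1] = (word>>0) & 0x1 = 0

57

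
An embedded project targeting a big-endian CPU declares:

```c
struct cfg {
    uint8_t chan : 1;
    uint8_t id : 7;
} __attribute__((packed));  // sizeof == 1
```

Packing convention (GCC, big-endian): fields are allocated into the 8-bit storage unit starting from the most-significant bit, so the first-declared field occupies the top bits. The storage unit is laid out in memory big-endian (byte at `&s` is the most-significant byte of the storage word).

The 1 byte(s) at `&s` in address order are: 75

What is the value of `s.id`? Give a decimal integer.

117

[0]=0x75 (big-endian) → word 0x75
chan:1 @ bit 7 → (0x75>>7)&0x1 = 0x0
id:7 @ bit 0 → (0x75>>0)&0x7f = 0x75  ←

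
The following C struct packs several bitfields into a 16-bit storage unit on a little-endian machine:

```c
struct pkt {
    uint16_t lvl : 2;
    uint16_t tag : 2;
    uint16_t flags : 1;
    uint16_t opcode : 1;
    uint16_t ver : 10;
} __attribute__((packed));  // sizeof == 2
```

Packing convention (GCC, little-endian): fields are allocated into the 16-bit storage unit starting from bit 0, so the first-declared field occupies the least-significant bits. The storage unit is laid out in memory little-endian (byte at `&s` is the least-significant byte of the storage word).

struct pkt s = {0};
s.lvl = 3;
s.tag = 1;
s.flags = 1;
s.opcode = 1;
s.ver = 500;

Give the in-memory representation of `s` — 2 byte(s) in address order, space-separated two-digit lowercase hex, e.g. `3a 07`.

37 7d

[0+:2] lvl=3 & 0x3 = 0x3; word=0x0003
[2+:2] tag=1 & 0x3 = 0x1; word=0x0007
[4+:1] flags=1 & 0x1 = 0x1; word=0x0017
[5+:1] opcode=1 & 0x1 = 0x1; word=0x0037
[6+:10] ver=500 & 0x3ff = 0x1f4; word=0x7d37
word = 0x7d37 → little-endian bytes:
  [0]=0x37  [1]=0x7d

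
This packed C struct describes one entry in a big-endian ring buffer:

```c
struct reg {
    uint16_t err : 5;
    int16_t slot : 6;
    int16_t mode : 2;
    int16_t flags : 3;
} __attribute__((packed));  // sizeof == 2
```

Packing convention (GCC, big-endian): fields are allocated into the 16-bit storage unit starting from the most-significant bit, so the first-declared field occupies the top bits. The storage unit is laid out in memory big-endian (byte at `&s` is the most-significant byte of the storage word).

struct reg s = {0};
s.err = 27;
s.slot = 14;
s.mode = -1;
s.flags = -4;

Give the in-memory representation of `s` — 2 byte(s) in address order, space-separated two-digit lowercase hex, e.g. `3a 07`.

[11+:5] err=27 & 0x1f = 0x1b; word=0xd800
[5+:6] slot=14 & 0x3f = 0xe; word=0xd9c0
[3+:2] mode=-1 & 0x3 = 0x3; word=0xd9d8
[0+:3] flags=-4 & 0x7 = 0x4; word=0xd9dc
word = 0xd9dc → big-endian bytes:
  [0]=0xd9  [1]=0xdc

d9 dc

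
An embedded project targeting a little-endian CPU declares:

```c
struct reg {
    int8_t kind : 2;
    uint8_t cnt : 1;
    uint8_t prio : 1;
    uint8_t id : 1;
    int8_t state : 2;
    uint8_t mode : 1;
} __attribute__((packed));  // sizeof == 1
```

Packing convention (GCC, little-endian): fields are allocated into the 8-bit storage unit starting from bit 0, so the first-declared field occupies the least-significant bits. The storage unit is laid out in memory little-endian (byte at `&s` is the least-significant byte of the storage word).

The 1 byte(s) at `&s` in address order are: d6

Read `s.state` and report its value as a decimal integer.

-2

[0]=0xd6 (little-endian) → word 0xd6
kind:2 @ bit 0 → (0xd6>>0)&0x3 = 0x2
cnt:1 @ bit 2 → (0xd6>>2)&0x1 = 0x1
prio:1 @ bit 3 → (0xd6>>3)&0x1 = 0x0
id:1 @ bit 4 → (0xd6>>4)&0x1 = 0x1
state:2 @ bit 5 → (0xd6>>5)&0x3 = 0x2  ←
mode:1 @ bit 7 → (0xd6>>7)&0x1 = 0x1
state signed 2b, MSB=1: 2 - 4 = -2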